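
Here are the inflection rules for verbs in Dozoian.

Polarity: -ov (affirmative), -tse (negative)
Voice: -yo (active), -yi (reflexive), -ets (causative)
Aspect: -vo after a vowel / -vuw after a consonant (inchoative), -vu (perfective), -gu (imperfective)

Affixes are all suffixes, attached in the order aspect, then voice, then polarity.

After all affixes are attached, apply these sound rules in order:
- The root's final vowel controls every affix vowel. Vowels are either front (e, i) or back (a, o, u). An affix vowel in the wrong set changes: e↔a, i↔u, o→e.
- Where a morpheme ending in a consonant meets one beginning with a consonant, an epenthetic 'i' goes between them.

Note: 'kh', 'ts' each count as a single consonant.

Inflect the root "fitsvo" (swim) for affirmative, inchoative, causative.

Attach aspect inchoative -vo (after vowel 'o') → fitsvovo.
Attach voice causative -ets → fitsvovoets.
Attach polarity affirmative -ov → fitsvovoetsov.
Apply vowel harmony: fitsvovoetsov → fitsvovoatsov.
Epenthesis: no change.

fitsvovoatsov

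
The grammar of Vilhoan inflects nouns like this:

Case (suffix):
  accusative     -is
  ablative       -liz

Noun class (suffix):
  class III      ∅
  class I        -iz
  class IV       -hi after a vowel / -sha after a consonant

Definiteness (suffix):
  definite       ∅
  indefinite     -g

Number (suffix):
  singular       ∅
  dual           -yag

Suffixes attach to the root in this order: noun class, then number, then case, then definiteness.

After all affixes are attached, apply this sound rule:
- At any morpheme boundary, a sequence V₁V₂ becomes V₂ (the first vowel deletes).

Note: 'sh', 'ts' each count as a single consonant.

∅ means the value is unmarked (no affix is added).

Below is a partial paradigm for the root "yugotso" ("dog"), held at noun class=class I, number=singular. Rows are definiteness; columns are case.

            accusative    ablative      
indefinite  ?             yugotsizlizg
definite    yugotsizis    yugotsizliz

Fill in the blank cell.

yugotsizisg

Attach noun class class I -iz → yugotsoiz.
number = singular: zero marking, form stays yugotsoiz.
Attach case accusative -is → yugotsoizis.
Attach definiteness indefinite -g → yugotsoizisg.
Apply vowel deletion: yugotsoizisg → yugotsizisg.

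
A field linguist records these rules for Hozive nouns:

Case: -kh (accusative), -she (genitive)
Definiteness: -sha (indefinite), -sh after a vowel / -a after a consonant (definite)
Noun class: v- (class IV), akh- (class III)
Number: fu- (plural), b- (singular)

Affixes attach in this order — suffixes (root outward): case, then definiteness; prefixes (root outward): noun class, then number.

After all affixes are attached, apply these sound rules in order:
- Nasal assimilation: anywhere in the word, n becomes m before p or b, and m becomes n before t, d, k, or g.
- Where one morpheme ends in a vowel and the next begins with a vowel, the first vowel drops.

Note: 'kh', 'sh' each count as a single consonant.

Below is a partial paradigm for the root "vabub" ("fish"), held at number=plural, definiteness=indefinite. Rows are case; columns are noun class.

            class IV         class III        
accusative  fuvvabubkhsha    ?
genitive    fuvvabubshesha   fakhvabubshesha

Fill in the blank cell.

fakhvabubkhsha

Attach case accusative -kh → vabubkh.
Attach noun class class III akh- → akhvabubkh.
Attach number plural fu- → fuakhvabubkh.
Attach definiteness indefinite -sha → fuakhvabubkhsha.
Nasal assimilation: no change.
Apply vowel deletion: fuakhvabubkhsha → fakhvabubkhsha.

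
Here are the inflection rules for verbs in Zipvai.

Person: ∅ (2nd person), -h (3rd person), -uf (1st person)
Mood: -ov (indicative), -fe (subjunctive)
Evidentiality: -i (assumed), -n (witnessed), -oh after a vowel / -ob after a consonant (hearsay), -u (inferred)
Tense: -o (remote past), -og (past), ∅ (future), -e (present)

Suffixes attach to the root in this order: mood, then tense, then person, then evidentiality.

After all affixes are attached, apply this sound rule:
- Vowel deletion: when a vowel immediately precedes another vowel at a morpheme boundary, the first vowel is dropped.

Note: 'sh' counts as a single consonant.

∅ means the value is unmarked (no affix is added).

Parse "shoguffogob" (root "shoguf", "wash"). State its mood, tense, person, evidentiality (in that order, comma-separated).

subjunctive, past, 2nd person, hearsay

Segment: shoguf-fe-og-ob.
mood: -fe → subjunctive.
tense: -og → past.
person: ∅ → 2nd person.
evidentiality: -oh/ob → hearsay.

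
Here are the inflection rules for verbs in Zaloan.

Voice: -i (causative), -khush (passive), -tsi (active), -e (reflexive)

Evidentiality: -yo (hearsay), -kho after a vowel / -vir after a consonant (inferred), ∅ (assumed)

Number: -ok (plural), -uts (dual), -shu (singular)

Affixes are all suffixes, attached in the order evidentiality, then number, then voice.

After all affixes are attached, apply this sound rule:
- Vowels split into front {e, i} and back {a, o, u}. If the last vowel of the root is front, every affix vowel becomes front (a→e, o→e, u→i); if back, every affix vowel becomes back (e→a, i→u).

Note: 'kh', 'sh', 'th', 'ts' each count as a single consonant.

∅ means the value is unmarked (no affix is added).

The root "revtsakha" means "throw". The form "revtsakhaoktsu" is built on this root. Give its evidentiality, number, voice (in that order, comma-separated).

Segment: revtsakha-ok-tsi.
evidentiality: ∅ → assumed.
number: -ok → plural.
voice: -tsi → active.

assumed, plural, active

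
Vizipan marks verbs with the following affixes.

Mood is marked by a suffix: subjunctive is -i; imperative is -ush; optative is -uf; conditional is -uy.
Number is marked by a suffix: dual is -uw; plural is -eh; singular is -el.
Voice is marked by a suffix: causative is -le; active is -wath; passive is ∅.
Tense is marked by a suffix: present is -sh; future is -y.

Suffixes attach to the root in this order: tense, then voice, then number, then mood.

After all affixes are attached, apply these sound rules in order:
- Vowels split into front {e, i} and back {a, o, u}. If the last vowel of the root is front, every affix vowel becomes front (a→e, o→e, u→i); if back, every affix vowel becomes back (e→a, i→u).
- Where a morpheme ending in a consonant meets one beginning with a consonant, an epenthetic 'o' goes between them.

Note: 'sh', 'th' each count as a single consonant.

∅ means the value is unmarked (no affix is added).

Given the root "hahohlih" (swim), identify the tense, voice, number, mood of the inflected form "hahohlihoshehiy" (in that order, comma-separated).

Segment: hahohlih-sh-eh-uy.
tense: -sh → present.
voice: ∅ → passive.
number: -eh → plural.
mood: -uy → conditional.

present, passive, plural, conditional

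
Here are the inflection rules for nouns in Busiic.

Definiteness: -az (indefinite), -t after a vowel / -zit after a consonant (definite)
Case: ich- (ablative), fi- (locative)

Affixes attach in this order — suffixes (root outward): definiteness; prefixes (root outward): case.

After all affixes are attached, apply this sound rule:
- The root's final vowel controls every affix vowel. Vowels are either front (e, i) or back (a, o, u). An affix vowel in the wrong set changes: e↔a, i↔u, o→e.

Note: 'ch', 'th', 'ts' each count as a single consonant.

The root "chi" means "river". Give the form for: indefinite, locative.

Attach definiteness indefinite -az → chiaz.
Attach case locative fi- → fichiaz.
Apply vowel harmony: fichiaz → fichiez.

fichiez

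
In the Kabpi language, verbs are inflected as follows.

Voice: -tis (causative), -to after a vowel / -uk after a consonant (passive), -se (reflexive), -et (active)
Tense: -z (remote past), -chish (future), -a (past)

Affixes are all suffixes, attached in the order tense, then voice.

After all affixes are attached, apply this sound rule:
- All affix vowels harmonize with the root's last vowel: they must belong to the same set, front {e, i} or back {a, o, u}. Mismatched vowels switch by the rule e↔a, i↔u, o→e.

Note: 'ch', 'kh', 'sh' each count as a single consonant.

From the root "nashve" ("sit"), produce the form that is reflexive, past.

Attach tense past -a → nashvea.
Attach voice reflexive -se → nashvease.
Apply vowel harmony: nashvease → nashveese.

nashveese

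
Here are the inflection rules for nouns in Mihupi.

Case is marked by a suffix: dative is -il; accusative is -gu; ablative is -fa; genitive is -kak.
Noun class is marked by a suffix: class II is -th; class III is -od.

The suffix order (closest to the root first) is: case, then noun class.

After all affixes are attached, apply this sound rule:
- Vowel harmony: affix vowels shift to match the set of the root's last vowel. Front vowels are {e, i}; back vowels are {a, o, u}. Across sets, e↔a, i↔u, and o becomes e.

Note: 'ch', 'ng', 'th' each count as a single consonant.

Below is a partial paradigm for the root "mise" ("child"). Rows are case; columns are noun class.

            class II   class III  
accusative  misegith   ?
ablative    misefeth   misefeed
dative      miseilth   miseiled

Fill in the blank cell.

Attach case accusative -gu → misegu.
Attach noun class class III -od → miseguod.
Apply vowel harmony: miseguod → misegied.

misegied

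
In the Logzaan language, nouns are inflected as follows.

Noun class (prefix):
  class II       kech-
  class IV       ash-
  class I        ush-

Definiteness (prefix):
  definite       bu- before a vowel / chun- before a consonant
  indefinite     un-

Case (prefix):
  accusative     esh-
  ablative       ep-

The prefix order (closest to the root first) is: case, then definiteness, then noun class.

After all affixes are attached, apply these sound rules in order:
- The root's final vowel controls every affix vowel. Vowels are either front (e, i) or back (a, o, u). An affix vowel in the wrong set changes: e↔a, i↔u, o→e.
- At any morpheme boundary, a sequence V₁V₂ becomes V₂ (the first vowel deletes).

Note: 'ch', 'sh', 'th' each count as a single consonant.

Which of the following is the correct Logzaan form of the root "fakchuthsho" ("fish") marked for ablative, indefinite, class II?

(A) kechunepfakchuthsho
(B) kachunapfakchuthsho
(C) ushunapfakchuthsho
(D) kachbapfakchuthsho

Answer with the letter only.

B

Attach case ablative ep- → epfakchuthsho.
Attach definiteness indefinite un- → unepfakchuthsho.
Attach noun class class II kech- → kechunepfakchuthsho.
Apply vowel harmony: kechunepfakchuthsho → kachunapfakchuthsho.
Vowel deletion: no change.
So the correct form is kachunapfakchuthsho, option (B).
(D) kachbapfakchuthsho is wrong: it uses definite instead of indefinite for definiteness.
(C) ushunapfakchuthsho is wrong: it uses class I instead of class II for noun class.
(A) kechunepfakchuthsho is wrong: it fails to apply the sound rule(s).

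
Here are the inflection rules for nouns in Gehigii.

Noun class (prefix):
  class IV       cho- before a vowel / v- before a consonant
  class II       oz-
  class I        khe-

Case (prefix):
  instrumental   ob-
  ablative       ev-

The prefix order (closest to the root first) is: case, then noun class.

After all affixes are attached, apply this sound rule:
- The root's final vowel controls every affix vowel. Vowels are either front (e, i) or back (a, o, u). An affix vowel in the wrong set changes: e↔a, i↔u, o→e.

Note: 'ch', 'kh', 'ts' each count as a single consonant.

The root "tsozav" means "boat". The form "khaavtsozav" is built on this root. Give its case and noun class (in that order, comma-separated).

Segment: khe-ev-tsozav.
case: ev- → ablative.
noun class: khe- → class I.

ablative, class I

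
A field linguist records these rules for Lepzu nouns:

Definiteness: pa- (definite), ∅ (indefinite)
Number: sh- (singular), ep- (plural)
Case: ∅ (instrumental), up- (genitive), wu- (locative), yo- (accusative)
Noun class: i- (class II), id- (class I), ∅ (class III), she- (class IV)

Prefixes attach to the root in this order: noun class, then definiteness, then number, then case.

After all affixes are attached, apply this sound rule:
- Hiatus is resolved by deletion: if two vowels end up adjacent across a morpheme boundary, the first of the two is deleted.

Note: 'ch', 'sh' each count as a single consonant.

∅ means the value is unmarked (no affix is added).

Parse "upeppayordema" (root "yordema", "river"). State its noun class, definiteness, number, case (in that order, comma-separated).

class III, definite, plural, genitive

Segment: up-ep-pa-yordema.
noun class: ∅ → class III.
definiteness: pa- → definite.
number: ep- → plural.
case: up- → genitive.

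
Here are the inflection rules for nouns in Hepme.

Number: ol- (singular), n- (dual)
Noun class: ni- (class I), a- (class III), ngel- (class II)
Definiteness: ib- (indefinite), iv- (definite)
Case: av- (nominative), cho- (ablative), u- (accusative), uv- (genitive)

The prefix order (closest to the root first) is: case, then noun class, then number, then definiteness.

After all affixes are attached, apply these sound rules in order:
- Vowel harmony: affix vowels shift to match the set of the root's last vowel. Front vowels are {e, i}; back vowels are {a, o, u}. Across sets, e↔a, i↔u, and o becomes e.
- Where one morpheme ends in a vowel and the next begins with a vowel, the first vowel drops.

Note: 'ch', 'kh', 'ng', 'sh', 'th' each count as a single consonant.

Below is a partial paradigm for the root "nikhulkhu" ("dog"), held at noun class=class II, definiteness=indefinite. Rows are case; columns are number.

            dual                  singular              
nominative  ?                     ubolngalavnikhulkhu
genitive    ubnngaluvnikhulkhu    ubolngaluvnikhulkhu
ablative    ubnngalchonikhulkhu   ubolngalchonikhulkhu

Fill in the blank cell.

ubnngalavnikhulkhu

Attach case nominative av- → avnikhulkhu.
Attach noun class class II ngel- → ngelavnikhulkhu.
Attach number dual n- → nngelavnikhulkhu.
Attach definiteness indefinite ib- → ibnngelavnikhulkhu.
Apply vowel harmony: ibnngelavnikhulkhu → ubnngalavnikhulkhu.
Vowel deletion: no change.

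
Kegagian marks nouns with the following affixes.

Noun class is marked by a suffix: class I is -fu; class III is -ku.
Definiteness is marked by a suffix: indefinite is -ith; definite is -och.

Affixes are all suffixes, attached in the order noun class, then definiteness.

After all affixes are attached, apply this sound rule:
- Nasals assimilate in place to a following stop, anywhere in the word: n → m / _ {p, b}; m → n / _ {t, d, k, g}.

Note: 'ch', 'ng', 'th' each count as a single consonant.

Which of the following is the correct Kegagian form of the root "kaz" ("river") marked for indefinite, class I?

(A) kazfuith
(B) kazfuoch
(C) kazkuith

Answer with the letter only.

Attach noun class class I -fu → kazfu.
Attach definiteness indefinite -ith → kazfuith.
Nasal assimilation: no change.
So the correct form is kazfuith, option (A).
(B) kazfuoch is wrong: it uses definite instead of indefinite for definiteness.
(C) kazkuith is wrong: it uses class III instead of class I for noun class.

A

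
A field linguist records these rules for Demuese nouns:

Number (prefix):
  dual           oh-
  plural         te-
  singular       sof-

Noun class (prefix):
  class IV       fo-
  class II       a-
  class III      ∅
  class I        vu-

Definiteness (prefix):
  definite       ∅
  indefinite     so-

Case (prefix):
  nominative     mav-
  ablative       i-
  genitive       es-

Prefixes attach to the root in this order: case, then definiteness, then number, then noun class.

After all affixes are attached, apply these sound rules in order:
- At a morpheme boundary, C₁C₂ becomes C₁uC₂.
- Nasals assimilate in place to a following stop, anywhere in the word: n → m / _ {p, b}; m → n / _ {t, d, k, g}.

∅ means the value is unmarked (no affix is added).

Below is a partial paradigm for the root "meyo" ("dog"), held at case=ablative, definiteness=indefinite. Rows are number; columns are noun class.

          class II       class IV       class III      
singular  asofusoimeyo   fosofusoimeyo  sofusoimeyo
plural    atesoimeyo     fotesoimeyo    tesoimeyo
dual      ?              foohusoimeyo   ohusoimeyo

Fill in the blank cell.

Attach case ablative i- → imeyo.
Attach definiteness indefinite so- → soimeyo.
Attach number dual oh- → ohsoimeyo.
Attach noun class class II a- → aohsoimeyo.
Apply epenthesis: aohsoimeyo → aohusoimeyo.
Nasal assimilation: no change.

aohusoimeyo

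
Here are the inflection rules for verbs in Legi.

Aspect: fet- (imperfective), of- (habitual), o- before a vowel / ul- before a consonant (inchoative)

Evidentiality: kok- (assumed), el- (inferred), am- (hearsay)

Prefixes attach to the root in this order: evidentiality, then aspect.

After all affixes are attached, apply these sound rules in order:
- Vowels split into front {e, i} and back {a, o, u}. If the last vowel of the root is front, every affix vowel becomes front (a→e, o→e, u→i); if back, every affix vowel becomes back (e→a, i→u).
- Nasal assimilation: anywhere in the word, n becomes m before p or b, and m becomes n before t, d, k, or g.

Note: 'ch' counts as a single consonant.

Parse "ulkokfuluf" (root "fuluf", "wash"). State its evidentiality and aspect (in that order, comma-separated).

Segment: ul-kok-fuluf.
evidentiality: kok- → assumed.
aspect: o/ul- → inchoative.

assumed, inchoative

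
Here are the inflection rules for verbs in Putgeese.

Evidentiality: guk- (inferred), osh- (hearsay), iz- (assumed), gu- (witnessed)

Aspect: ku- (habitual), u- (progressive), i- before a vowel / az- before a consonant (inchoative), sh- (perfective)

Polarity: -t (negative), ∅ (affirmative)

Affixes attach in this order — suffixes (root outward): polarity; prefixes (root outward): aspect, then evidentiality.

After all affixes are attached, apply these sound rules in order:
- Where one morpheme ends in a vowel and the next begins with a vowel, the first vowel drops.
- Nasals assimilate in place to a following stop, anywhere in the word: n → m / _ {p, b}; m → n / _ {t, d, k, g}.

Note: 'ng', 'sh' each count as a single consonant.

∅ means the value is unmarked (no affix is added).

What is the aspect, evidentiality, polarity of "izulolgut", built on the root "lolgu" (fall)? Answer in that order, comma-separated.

Segment: iz-u-lolgu-t.
aspect: u- → progressive.
evidentiality: iz- → assumed.
polarity: -t → negative.

progressive, assumed, negative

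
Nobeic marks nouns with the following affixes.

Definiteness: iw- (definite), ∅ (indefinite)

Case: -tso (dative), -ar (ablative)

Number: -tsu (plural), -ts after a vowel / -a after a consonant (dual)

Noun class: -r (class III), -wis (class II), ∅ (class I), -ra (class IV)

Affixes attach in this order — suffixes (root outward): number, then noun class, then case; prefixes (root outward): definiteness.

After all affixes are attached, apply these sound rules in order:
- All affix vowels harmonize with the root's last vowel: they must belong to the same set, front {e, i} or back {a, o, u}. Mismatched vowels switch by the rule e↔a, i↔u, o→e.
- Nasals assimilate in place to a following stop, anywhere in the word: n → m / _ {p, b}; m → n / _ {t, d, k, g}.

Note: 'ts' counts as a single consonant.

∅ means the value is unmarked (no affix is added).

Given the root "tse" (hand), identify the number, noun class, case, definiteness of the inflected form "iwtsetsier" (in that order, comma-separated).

plural, class I, ablative, definite

Segment: iw-tse-tsu-ar.
number: -tsu → plural.
noun class: ∅ → class I.
case: -ar → ablative.
definiteness: iw- → definite.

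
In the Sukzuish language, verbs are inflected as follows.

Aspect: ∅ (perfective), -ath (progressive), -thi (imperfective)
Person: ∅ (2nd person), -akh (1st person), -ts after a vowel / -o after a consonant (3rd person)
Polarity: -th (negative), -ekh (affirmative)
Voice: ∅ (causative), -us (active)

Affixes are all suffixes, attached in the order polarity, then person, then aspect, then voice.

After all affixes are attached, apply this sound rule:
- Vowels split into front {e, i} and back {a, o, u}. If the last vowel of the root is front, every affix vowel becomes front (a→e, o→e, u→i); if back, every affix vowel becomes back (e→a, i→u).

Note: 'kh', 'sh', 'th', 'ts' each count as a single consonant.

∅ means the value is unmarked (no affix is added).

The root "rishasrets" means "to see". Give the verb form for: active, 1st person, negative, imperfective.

rishasretsthekhthiis

Attach polarity negative -th → rishasretsth.
Attach person 1st person -akh → rishasretsthakh.
Attach aspect imperfective -thi → rishasretsthakhthi.
Attach voice active -us → rishasretsthakhthius.
Apply vowel harmony: rishasretsthakhthius → rishasretsthekhthiis.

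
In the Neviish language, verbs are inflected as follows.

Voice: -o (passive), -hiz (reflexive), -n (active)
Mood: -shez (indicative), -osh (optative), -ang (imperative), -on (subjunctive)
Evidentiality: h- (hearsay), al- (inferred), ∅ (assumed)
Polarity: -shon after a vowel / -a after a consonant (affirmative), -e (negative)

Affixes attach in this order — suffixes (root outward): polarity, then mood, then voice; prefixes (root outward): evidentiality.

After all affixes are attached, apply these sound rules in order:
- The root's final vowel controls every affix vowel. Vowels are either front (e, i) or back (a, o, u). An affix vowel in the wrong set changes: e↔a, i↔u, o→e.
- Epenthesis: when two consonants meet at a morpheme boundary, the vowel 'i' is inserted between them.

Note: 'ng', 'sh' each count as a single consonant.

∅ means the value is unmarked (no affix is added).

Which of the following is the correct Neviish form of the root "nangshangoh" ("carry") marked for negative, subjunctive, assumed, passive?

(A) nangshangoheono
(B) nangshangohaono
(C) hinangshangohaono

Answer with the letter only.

B

Attach polarity negative -e → nangshangohe.
Attach mood subjunctive -on → nangshangoheon.
evidentiality = assumed: zero marking, form stays nangshangoheon.
Attach voice passive -o → nangshangoheono.
Apply vowel harmony: nangshangoheono → nangshangohaono.
Epenthesis: no change.
So the correct form is nangshangohaono, option (B).
(A) nangshangoheono is wrong: it fails to apply the sound rule(s).
(C) hinangshangohaono is wrong: it uses hearsay instead of assumed for evidentiality.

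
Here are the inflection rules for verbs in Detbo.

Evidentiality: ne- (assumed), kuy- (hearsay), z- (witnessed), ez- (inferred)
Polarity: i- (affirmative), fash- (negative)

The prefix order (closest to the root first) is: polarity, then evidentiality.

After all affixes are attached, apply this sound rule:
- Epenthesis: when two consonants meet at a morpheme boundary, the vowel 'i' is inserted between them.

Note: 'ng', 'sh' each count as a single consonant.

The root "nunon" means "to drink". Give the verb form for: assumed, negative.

nefashinunon

Attach polarity negative fash- → fashnunon.
Attach evidentiality assumed ne- → nefashnunon.
Apply epenthesis: nefashnunon → nefashinunon.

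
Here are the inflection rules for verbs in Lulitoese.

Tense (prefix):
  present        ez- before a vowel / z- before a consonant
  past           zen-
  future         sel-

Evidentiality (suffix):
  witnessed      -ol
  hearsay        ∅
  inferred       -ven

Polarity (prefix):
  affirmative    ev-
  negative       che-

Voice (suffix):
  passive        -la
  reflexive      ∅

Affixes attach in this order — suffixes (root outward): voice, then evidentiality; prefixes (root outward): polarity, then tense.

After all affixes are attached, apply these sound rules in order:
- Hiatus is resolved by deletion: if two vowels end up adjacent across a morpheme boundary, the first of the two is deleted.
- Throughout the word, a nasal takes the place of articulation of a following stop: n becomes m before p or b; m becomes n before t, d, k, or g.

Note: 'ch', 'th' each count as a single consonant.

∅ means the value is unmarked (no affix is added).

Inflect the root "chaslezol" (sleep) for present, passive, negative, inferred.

zchechaslezollaven

Attach voice passive -la → chaslezolla.
Attach polarity negative che- → chechaslezolla.
Attach tense present z- (before consonant 'ch') → zchechaslezolla.
Attach evidentiality inferred -ven → zchechaslezollaven.
Vowel deletion: no change.
Nasal assimilation: no change.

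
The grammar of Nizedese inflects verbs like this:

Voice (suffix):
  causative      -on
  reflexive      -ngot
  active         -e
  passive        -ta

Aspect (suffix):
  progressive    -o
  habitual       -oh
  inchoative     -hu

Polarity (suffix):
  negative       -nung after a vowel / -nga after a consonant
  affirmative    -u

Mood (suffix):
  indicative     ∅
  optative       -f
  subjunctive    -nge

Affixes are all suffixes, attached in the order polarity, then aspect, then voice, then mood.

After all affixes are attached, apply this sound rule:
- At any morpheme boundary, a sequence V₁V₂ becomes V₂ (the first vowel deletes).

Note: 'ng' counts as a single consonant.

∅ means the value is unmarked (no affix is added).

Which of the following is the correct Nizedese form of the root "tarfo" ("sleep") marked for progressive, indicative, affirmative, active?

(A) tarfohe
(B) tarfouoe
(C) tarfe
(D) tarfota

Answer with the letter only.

Attach polarity affirmative -u → tarfou.
Attach aspect progressive -o → tarfouo.
Attach voice active -e → tarfouoe.
mood = indicative: zero marking, form stays tarfouoe.
Apply vowel deletion: tarfouoe → tarfe.
So the correct form is tarfe, option (C).
(D) tarfota is wrong: it uses passive instead of active for voice.
(B) tarfouoe is wrong: it fails to apply the sound rule(s).
(A) tarfohe is wrong: it uses habitual instead of progressive for aspect.

C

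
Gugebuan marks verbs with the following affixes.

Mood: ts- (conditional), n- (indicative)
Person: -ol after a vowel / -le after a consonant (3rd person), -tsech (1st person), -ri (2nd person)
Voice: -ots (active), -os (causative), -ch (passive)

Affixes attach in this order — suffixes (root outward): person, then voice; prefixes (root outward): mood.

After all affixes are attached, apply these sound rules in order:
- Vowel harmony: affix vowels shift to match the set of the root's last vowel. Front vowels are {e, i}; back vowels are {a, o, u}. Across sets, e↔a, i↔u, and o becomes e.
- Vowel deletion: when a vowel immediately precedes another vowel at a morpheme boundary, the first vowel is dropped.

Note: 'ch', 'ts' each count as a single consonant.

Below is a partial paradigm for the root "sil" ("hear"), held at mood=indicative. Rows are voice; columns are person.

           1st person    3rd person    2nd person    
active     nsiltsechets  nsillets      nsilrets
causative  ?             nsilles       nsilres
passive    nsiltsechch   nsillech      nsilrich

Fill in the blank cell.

Attach person 1st person -tsech → siltsech.
Attach mood indicative n- → nsiltsech.
Attach voice causative -os → nsiltsechos.
Apply vowel harmony: nsiltsechos → nsiltseches.
Vowel deletion: no change.

nsiltseches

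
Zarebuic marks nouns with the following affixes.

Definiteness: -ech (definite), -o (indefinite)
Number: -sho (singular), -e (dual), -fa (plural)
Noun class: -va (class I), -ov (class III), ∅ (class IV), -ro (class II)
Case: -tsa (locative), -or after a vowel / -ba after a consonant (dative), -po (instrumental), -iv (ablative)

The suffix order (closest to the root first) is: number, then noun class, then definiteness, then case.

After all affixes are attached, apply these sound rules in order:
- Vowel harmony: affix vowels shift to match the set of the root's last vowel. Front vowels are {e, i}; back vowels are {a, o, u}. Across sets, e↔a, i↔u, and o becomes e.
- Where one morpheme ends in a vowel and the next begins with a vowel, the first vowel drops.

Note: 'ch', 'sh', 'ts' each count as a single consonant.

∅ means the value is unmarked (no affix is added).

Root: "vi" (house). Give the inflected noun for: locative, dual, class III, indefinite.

Attach number dual -e → vie.
Attach noun class class III -ov → vieov.
Attach definiteness indefinite -o → vieovo.
Attach case locative -tsa → vieovotsa.
Apply vowel harmony: vieovotsa → vieevetse.
Apply vowel deletion: vieevetse → vevetse.

vevetse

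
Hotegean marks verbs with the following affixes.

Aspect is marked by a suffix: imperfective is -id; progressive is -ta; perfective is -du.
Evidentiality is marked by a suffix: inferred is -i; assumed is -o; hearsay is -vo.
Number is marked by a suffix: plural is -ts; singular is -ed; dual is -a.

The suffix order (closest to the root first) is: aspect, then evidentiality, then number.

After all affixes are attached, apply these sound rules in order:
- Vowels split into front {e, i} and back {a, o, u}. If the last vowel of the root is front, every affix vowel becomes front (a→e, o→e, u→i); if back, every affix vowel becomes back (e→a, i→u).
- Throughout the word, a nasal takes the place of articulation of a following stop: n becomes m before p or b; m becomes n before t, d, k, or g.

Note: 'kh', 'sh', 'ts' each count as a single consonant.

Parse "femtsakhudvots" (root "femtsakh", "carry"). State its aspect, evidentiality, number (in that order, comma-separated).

imperfective, hearsay, plural

Segment: femtsakh-id-vo-ts.
aspect: -id → imperfective.
evidentiality: -vo → hearsay.
number: -ts → plural.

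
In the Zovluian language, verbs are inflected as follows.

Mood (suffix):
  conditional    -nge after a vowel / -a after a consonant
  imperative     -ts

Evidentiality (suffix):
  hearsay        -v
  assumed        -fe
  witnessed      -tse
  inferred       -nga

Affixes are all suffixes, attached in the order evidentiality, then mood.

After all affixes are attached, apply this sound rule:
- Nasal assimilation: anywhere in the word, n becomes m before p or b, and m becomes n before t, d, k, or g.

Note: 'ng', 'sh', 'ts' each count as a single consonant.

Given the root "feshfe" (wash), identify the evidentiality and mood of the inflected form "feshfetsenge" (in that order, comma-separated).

witnessed, conditional

Segment: feshfe-tse-nge.
evidentiality: -tse → witnessed.
mood: -nge/a → conditional.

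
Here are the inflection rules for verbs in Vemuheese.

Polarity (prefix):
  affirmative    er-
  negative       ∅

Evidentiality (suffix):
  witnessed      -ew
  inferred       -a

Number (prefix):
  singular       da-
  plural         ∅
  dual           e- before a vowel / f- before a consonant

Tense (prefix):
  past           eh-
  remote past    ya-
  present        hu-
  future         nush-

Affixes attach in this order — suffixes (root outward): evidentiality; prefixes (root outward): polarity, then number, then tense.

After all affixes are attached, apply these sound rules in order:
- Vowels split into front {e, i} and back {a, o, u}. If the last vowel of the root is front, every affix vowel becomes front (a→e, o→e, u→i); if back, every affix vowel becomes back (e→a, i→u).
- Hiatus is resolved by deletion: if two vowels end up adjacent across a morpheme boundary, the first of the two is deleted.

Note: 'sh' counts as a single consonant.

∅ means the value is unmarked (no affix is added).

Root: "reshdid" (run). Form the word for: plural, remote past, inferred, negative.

yereshdide

Attach evidentiality inferred -a → reshdida.
polarity = negative: zero marking, form stays reshdida.
number = plural: zero marking, form stays reshdida.
Attach tense remote past ya- → yareshdida.
Apply vowel harmony: yareshdida → yereshdide.
Vowel deletion: no change.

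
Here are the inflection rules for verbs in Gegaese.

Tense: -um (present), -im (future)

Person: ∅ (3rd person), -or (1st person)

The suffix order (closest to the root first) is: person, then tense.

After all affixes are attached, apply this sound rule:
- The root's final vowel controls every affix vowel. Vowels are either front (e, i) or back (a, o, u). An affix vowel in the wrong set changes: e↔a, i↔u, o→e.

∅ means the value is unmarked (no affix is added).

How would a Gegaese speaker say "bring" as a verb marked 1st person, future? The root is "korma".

kormaorum

Attach person 1st person -or → kormaor.
Attach tense future -im → kormaorim.
Apply vowel harmony: kormaorim → kormaorum.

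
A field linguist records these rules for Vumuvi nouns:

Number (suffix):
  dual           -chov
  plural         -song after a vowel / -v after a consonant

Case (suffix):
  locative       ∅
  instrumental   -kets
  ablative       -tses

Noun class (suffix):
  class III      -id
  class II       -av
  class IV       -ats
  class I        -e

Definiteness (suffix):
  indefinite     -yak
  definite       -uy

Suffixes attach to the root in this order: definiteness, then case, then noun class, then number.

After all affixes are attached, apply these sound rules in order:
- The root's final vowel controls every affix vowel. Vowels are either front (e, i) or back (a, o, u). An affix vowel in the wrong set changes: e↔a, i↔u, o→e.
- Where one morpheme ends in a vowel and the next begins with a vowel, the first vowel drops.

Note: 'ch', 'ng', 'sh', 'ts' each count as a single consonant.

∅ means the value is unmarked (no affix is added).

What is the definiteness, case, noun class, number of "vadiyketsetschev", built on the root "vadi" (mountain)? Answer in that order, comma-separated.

definite, instrumental, class IV, dual

Segment: vadi-uy-kets-ats-chov.
definiteness: -uy → definite.
case: -kets → instrumental.
noun class: -ats → class IV.
number: -chov → dual.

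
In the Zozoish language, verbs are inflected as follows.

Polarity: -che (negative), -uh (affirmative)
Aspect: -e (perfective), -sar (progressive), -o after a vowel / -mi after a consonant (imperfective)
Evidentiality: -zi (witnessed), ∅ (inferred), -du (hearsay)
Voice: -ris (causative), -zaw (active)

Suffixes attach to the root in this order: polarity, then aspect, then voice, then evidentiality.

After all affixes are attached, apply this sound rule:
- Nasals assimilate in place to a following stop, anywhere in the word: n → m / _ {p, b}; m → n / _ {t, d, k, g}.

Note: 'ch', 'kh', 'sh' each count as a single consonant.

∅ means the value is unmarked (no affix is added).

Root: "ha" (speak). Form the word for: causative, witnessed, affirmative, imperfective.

hauhmiriszi

Attach polarity affirmative -uh → hauh.
Attach aspect imperfective -mi (after consonant 'h') → hauhmi.
Attach voice causative -ris → hauhmiris.
Attach evidentiality witnessed -zi → hauhmiriszi.
Nasal assimilation: no change.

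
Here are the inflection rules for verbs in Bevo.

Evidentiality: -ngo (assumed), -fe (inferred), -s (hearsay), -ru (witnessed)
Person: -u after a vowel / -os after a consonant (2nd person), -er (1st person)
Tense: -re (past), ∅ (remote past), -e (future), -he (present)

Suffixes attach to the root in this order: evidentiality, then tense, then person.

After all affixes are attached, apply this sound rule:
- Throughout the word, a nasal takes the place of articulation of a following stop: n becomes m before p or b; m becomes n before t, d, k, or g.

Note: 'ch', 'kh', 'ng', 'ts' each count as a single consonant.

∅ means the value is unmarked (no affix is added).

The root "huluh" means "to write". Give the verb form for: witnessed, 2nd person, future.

huluhrueu

Attach evidentiality witnessed -ru → huluhru.
Attach tense future -e → huluhrue.
Attach person 2nd person -u (after vowel 'e') → huluhrueu.
Nasal assimilation: no change.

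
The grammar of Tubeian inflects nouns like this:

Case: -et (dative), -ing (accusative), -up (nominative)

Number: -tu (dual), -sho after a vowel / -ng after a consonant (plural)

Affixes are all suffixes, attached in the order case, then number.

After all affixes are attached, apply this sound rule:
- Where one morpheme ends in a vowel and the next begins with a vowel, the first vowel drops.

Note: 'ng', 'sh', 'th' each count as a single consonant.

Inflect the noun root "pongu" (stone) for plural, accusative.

Attach case accusative -ing → ponguing.
Attach number plural -ng (after consonant 'ng') → ponguingng.
Apply vowel deletion: ponguingng → pongingng.

pongingng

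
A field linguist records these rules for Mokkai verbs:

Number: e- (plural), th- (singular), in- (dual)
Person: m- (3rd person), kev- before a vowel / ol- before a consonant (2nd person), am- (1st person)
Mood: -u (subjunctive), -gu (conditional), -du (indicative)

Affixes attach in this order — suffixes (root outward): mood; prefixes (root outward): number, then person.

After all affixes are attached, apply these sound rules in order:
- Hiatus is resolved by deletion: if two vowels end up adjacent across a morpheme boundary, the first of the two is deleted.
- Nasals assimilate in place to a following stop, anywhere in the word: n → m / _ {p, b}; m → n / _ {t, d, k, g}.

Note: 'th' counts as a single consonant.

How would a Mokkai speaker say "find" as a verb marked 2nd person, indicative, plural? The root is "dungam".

kevedungandu

Attach number plural e- → edungam.
Attach person 2nd person kev- (before vowel 'e') → kevedungam.
Attach mood indicative -du → kevedungamdu.
Vowel deletion: no change.
Apply nasal assimilation: kevedungamdu → kevedungandu.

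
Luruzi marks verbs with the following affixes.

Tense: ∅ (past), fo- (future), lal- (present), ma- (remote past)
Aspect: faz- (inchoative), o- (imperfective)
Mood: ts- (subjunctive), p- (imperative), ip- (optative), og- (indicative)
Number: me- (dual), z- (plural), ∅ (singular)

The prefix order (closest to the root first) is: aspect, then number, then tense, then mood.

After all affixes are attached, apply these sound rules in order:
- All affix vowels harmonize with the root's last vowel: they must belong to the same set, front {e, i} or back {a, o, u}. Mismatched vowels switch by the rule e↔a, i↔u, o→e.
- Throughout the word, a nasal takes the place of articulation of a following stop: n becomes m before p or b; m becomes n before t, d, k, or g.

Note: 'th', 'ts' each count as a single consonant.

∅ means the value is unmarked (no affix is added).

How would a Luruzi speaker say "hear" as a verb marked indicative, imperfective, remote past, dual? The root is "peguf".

Attach aspect imperfective o- → opeguf.
Attach number dual me- → meopeguf.
Attach tense remote past ma- → mameopeguf.
Attach mood indicative og- → ogmameopeguf.
Apply vowel harmony: ogmameopeguf → ogmamaopeguf.
Nasal assimilation: no change.

ogmamaopeguf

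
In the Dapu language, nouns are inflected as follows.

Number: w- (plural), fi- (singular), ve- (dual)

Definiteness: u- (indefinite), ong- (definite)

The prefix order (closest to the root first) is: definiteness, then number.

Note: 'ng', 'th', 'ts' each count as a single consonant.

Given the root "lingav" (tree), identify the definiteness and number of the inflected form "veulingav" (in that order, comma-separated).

Segment: ve-u-lingav.
definiteness: u- → indefinite.
number: ve- → dual.

indefinite, dual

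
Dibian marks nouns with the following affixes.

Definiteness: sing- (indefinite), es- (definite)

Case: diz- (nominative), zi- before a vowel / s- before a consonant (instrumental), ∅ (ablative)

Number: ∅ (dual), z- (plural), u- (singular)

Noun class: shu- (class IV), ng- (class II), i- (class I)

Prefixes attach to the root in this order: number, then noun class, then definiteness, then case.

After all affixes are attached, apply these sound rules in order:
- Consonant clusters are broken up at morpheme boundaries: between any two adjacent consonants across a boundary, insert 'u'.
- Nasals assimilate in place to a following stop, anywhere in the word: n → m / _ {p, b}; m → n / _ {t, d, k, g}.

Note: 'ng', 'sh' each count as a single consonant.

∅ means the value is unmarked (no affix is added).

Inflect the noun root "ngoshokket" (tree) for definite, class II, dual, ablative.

esungungoshokket

number = dual: zero marking, form stays ngoshokket.
Attach noun class class II ng- → ngngoshokket.
Attach definiteness definite es- → esngngoshokket.
case = ablative: zero marking, form stays esngngoshokket.
Apply epenthesis: esngngoshokket → esungungoshokket.
Nasal assimilation: no change.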